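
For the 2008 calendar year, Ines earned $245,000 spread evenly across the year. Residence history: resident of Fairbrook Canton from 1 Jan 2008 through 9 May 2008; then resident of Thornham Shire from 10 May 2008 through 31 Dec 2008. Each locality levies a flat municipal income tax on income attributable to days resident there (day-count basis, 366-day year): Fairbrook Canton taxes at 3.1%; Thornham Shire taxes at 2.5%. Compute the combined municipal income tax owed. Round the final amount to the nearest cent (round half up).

Fairbrook Canton, 1 Jan – 9 May 2008: 130 days → $245,000 × 3.1% × 130/366 = $2,697.6776
Thornham Shire, 10 May – 31 Dec 2008: 236 days → $245,000 × 2.5% × 236/366 = $3,949.4536
Total = $6,647.1311

$6,647.13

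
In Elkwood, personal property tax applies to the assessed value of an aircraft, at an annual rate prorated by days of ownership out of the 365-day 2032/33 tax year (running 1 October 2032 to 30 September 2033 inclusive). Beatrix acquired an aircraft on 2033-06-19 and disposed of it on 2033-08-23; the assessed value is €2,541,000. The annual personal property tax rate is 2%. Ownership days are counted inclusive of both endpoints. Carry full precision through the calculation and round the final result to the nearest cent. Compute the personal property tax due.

Days held (2033-06-19 to 2033-08-23): 66 out of 365
Tax = €2,541,000 × 2% × 66/365 = €9,189.3699

€9,189.37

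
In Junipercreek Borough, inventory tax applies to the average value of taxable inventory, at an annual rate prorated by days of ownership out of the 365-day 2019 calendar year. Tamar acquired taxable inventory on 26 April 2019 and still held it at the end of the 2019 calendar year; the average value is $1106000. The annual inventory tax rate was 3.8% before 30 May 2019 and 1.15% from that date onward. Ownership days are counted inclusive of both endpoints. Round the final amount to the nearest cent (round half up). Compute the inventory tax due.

$11441.80

26 April – 29 May 2019: 34 days at 3.8% → $1106000 × 3.8% × 34/365 = $3914.9370
30 May – 31 December 2019: 216 days at 1.15% → $1106000 × 1.15% × 216/365 = $7526.8603
Total = $11441.7973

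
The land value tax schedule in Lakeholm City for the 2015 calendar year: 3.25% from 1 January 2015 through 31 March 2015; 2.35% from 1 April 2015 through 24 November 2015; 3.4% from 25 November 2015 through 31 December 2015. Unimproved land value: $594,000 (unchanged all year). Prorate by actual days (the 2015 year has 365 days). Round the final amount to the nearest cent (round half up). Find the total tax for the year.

$15,909.44

1 January – 31 March 2015: 90 days at 3.25% → $594,000 × 3.25% × 90/365 = $4,760.1370
1 April – 24 November 2015: 238 days at 2.35% → $594,000 × 2.35% × 238/365 = $9,102.0329
25 November – 31 December 2015: 37 days at 3.4% → $594,000 × 3.4% × 37/365 = $2,047.2658
Total = $15,909.4356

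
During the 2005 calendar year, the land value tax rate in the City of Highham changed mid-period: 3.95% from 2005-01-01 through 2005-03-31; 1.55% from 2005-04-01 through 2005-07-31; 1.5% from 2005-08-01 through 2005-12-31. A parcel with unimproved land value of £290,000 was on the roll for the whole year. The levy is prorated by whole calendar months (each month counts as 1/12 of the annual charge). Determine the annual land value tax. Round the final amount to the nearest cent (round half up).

2005-01-01 to 2005-03-31: 3 months at 3.95% → £290,000 × 3.95% × 3/12 = £2,863.7500
2005-04-01 to 2005-07-31: 4 months at 1.55% → £290,000 × 1.55% × 4/12 = £1,498.3333
2005-08-01 to 2005-12-31: 5 months at 1.5% → £290,000 × 1.5% × 5/12 = £1,812.5000
Total = £6,174.5833

£6,174.58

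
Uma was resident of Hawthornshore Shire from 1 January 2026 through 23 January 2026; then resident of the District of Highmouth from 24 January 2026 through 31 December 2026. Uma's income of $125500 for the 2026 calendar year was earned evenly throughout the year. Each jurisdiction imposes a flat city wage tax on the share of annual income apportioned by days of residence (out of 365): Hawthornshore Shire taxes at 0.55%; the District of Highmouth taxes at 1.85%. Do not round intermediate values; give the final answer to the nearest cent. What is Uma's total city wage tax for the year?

Hawthornshore Shire, 1 January – 23 January 2026: 23 days → $125500 × 0.55% × 23/365 = $43.4952
The District of Highmouth, 24 January – 31 December 2026: 342 days → $125500 × 1.85% × 342/365 = $2175.4479
Total = $2218.9432

$2218.94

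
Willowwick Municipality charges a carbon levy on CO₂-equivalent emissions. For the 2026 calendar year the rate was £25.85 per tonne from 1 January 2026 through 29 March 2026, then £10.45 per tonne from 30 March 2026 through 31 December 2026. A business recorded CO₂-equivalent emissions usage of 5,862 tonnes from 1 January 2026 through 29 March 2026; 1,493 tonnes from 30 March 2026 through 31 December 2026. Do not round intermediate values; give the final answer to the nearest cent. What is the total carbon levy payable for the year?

£167,134.55

1 January – 29 March 2026: 5,862 tonnes at £25.85/tonne → £151,532.70
30 March – 31 December 2026: 1,493 tonnes at £10.45/tonne → £15,601.85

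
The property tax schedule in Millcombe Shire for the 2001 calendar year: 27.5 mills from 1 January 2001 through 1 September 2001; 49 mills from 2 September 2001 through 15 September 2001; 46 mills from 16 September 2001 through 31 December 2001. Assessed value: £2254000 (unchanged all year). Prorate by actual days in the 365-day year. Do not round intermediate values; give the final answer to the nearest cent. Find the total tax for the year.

1 January – 1 September 2001: 244 days at 27.5 mills → £2254000 × 2.75% × 244/365 = £41436.5479
2 September – 15 September 2001: 14 days at 49 mills → £2254000 × 4.9% × 14/365 = £4236.2849
16 September – 31 December 2001: 107 days at 46 mills → £2254000 × 4.6% × 107/365 = £30395.0356
Total = £76067.8685

£76067.87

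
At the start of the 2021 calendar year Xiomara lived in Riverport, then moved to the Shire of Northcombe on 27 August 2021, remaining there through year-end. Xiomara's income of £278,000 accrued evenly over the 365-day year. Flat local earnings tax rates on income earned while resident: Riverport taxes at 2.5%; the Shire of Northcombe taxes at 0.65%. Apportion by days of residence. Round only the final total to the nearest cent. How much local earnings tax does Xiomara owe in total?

£5,160.52

Riverport, 1 January – 26 August 2021: 238 days → £278,000 × 2.5% × 238/365 = £4,531.7808
The Shire of Northcombe, 27 August – 31 December 2021: 127 days → £278,000 × 0.65% × 127/365 = £628.7370
Total = £5,160.5178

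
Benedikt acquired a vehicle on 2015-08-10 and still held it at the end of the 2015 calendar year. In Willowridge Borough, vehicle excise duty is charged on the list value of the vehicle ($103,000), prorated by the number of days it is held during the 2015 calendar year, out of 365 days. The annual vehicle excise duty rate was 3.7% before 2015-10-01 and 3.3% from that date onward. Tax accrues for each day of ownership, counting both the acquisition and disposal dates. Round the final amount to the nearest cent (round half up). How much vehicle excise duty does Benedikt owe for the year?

2015-08-10 to 2015-09-30: 52 days at 3.7% → $103,000 × 3.7% × 52/365 = $542.9370
2015-10-01 to 2015-12-31: 92 days at 3.3% → $103,000 × 3.3% × 92/365 = $856.7342
Total = $1,399.6712

$1,399.67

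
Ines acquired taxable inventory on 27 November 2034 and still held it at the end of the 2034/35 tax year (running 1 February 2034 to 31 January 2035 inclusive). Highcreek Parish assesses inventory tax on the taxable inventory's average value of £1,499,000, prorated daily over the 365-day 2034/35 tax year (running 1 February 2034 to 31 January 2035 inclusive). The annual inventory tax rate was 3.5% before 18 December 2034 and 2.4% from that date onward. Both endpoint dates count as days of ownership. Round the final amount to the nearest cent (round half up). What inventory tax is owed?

£7,453.93

27 November – 17 December 2034: 21 days at 3.5% → £1,499,000 × 3.5% × 21/365 = £3,018.5342
18 December 2034 – 31 January 2035: 45 days at 2.4% → £1,499,000 × 2.4% × 45/365 = £4,435.3973
Total = £7,453.9315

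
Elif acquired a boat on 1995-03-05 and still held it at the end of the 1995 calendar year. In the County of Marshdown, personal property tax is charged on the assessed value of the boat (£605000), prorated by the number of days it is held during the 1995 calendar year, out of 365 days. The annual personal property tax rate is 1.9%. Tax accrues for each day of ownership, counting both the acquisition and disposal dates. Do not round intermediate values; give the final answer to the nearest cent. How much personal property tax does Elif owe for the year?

Days held (1995-03-05 to 1995-12-31): 302 out of 365
Tax = £605000 × 1.9% × 302/365 = £9510.9315

£9510.93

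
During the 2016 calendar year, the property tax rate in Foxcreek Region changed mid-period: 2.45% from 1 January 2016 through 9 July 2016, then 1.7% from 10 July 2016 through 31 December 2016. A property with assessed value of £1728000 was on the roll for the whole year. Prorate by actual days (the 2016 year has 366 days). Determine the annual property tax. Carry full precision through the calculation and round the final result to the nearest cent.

1 January – 9 July 2016: 191 days at 2.45% → £1728000 × 2.45% × 191/366 = £22093.3770
10 July – 31 December 2016: 175 days at 1.7% → £1728000 × 1.7% × 175/366 = £14045.9016
Total = £36139.2787

£36139.28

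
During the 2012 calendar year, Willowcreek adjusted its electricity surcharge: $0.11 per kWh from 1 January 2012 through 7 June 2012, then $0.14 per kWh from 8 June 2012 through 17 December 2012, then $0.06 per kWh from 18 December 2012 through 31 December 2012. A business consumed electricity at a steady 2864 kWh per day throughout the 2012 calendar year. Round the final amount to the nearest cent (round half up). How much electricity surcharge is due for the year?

$129,882.40

1 January – 7 June 2012: 159 days × 2864 kWh/day = 455,376 kWh at $0.11/kWh → $50,091.36
8 June – 17 December 2012: 193 days × 2864 kWh/day = 552,752 kWh at $0.14/kWh → $77,385.28
18 December – 31 December 2012: 14 days × 2864 kWh/day = 40,096 kWh at $0.06/kWh → $2,405.76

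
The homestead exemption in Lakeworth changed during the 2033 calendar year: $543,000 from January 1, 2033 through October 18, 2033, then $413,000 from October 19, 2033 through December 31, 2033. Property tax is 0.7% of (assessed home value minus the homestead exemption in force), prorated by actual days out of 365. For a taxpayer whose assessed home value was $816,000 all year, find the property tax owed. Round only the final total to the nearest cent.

January 1 – October 18, 2033: 291 days, exemption $543,000 → ($816,000 − $543,000) × 0.7% × 291/365 = $1,523.5644
October 19 – December 31, 2033: 74 days, exemption $413,000 → ($816,000 − $413,000) × 0.7% × 74/365 = $571.9288
Total = $2,095.4932

$2,095.49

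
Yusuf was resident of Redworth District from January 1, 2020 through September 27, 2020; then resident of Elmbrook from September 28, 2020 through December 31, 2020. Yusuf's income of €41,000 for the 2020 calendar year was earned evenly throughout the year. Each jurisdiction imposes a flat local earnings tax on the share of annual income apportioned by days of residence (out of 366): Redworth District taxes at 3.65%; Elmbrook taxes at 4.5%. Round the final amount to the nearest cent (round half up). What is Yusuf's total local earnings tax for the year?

Redworth District, January 1 – September 27, 2020: 271 days → €41,000 × 3.65% × 271/366 = €1,108.0642
Elmbrook, September 28 – December 31, 2020: 95 days → €41,000 × 4.5% × 95/366 = €478.8934
Total = €1,586.9577

€1,586.96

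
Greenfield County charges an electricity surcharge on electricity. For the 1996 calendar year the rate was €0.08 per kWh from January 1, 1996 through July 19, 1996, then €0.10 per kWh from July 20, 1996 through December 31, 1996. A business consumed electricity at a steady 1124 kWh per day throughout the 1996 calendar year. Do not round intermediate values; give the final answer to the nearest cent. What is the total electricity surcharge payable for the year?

January 1 – July 19, 1996: 201 days × 1124 kWh/day = 225,924 kWh at €0.08/kWh → €18,073.92
July 20 – December 31, 1996: 165 days × 1124 kWh/day = 185,460 kWh at €0.10/kWh → €18,546.00

€36,619.92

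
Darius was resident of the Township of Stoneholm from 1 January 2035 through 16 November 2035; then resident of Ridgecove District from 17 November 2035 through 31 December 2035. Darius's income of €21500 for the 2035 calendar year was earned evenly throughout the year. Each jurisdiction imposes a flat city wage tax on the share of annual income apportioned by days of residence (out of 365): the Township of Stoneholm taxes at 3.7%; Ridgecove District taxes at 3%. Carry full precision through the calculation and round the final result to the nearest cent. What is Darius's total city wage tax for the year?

The Township of Stoneholm, 1 January – 16 November 2035: 320 days → €21500 × 3.7% × 320/365 = €697.4247
Ridgecove District, 17 November – 31 December 2035: 45 days → €21500 × 3% × 45/365 = €79.5205
Total = €776.9452

€776.95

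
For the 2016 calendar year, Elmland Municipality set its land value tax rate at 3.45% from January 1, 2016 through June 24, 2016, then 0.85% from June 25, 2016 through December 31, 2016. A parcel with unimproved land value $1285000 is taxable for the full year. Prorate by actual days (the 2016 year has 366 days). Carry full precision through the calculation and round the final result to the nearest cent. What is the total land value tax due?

$26988.51

January 1 – June 24, 2016: 176 days at 3.45% → $1285000 × 3.45% × 176/366 = $21318.3607
June 25 – December 31, 2016: 190 days at 0.85% → $1285000 × 0.85% × 190/366 = $5670.1503
Total = $26988.5109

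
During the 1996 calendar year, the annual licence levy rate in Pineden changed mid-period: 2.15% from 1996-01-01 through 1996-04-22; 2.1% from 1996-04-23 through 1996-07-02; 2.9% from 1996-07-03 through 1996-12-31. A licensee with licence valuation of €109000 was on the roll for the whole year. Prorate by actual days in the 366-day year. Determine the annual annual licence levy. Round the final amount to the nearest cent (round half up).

€2739.44

1996-01-01 to 1996-04-22: 113 days at 2.15% → €109000 × 2.15% × 113/366 = €723.5396
1996-04-23 to 1996-07-02: 71 days at 2.1% → €109000 × 2.1% × 71/366 = €444.0410
1996-07-03 to 1996-12-31: 182 days at 2.9% → €109000 × 2.9% × 182/366 = €1571.8634
Total = €2739.4440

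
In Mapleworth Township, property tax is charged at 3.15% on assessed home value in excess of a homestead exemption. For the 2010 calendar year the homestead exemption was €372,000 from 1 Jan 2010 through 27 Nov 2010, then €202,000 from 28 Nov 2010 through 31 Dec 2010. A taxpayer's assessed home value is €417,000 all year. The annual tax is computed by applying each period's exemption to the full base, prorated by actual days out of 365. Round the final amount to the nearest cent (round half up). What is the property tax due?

€1,916.32

1 Jan – 27 Nov 2010: 331 days, exemption €372,000 → (€417,000 − €372,000) × 3.15% × 331/365 = €1,285.4589
28 Nov – 31 Dec 2010: 34 days, exemption €202,000 → (€417,000 − €202,000) × 3.15% × 34/365 = €630.8630
Total = €1,916.3219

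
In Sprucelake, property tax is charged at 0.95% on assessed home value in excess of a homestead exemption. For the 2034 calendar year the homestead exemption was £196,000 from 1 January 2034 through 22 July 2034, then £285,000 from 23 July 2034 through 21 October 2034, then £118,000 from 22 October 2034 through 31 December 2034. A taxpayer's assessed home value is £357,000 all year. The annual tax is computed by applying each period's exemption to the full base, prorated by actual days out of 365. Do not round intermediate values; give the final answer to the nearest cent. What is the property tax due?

£1,462.84

1 January – 22 July 2034: 203 days, exemption £196,000 → (£357,000 − £196,000) × 0.95% × 203/365 = £850.6534
23 July – 21 October 2034: 91 days, exemption £285,000 → (£357,000 − £285,000) × 0.95% × 91/365 = £170.5315
22 October – 31 December 2034: 71 days, exemption £118,000 → (£357,000 − £118,000) × 0.95% × 71/365 = £441.6589
Total = £1,462.8438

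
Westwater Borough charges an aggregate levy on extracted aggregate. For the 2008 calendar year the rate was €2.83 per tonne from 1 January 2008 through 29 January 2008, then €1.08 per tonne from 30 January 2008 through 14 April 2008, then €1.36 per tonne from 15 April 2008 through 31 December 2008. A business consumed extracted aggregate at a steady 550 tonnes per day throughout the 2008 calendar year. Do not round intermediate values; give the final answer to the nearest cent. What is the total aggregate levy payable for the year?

€285,510.50

1 January – 29 January 2008: 29 days × 550 tonnes/day = 15,950 tonnes at €2.83/tonne → €45,138.50
30 January – 14 April 2008: 76 days × 550 tonnes/day = 41,800 tonnes at €1.08/tonne → €45,144.00
15 April – 31 December 2008: 261 days × 550 tonnes/day = 143,550 tonnes at €1.36/tonne → €195,228.00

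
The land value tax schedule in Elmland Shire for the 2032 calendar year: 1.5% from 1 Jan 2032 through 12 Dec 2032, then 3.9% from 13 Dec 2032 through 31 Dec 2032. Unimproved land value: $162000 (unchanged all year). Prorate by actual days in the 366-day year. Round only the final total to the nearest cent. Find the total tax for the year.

$2631.84

1 Jan – 12 Dec 2032: 347 days at 1.5% → $162000 × 1.5% × 347/366 = $2303.8525
13 Dec – 31 Dec 2032: 19 days at 3.9% → $162000 × 3.9% × 19/366 = $327.9836
Total = $2631.8361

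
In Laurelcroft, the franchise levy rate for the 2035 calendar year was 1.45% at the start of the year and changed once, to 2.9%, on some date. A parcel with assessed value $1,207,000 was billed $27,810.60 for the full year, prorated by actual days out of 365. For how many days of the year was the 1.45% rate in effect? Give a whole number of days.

150 days

Let d = days at the first rate; then 365 − d days at the second rate.
$1,207,000 × [1.45%·d + 2.9%·(365−d)] / 365 = $27,810.60
Solving gives d = 150, so the new rate took effect on May 31, 2035.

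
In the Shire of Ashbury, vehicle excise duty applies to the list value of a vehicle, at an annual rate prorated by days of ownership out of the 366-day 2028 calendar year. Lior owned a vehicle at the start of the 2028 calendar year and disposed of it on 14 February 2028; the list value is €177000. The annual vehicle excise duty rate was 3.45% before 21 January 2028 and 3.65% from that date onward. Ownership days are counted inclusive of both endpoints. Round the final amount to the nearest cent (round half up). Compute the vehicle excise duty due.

1 January – 20 January 2028: 20 days at 3.45% → €177000 × 3.45% × 20/366 = €333.6885
21 January – 14 February 2028: 25 days at 3.65% → €177000 × 3.65% × 25/366 = €441.2910
Total = €774.9795

€774.98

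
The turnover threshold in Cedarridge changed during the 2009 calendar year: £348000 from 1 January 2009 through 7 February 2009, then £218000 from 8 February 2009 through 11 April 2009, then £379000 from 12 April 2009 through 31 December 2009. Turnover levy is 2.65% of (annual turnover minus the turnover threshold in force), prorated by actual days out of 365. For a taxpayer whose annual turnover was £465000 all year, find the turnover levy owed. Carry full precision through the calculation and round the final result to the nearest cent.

£3100.94

1 January – 7 February 2009: 38 days, exemption £348000 → (£465000 − £348000) × 2.65% × 38/365 = £322.7918
8 February – 11 April 2009: 63 days, exemption £218000 → (£465000 − £218000) × 2.65% × 63/365 = £1129.7712
12 April – 31 December 2009: 264 days, exemption £379000 → (£465000 − £379000) × 2.65% × 264/365 = £1648.3726
Total = £3100.9356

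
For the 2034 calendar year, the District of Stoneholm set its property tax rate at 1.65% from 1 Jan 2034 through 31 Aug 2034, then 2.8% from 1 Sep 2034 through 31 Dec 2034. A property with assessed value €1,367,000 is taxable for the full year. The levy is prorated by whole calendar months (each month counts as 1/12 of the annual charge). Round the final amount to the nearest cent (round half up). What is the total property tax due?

1 Jan – 31 Aug 2034: 8 months at 1.65% → €1,367,000 × 1.65% × 8/12 = €15,037.0000
1 Sep – 31 Dec 2034: 4 months at 2.8% → €1,367,000 × 2.8% × 4/12 = €12,758.6667
Total = €27,795.6667

€27,795.67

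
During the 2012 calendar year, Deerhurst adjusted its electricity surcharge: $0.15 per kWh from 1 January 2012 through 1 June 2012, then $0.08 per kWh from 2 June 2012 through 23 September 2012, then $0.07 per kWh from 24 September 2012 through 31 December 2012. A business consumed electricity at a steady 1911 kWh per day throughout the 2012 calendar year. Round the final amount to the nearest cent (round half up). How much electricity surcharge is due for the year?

$74,529.00

1 January – 1 June 2012: 153 days × 1911 kWh/day = 292,383 kWh at $0.15/kWh → $43,857.45
2 June – 23 September 2012: 114 days × 1911 kWh/day = 217,854 kWh at $0.08/kWh → $17,428.32
24 September – 31 December 2012: 99 days × 1911 kWh/day = 189,189 kWh at $0.07/kWh → $13,243.23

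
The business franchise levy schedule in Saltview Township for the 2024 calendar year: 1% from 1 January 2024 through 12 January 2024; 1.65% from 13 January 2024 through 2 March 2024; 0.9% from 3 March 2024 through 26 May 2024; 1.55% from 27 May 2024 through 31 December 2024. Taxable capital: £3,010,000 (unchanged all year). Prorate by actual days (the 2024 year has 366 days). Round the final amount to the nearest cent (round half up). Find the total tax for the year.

1 January – 12 January 2024: 12 days at 1% → £3,010,000 × 1% × 12/366 = £986.8852
13 January – 2 March 2024: 50 days at 1.65% → £3,010,000 × 1.65% × 50/366 = £6,784.8361
3 March – 26 May 2024: 85 days at 0.9% → £3,010,000 × 0.9% × 85/366 = £6,291.3934
27 May – 31 December 2024: 219 days at 1.55% → £3,010,000 × 1.55% × 219/366 = £27,916.5164
Total = £41,979.6311

£41,979.63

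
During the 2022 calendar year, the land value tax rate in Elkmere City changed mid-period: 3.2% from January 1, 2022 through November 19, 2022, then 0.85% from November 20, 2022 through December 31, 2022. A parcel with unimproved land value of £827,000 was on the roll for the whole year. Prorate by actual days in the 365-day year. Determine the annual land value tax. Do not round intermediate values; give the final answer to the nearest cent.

£24,227.70

January 1 – November 19, 2022: 323 days at 3.2% → £827,000 × 3.2% × 323/365 = £23,418.8274
November 20 – December 31, 2022: 42 days at 0.85% → £827,000 × 0.85% × 42/365 = £808.8740
Total = £24,227.7014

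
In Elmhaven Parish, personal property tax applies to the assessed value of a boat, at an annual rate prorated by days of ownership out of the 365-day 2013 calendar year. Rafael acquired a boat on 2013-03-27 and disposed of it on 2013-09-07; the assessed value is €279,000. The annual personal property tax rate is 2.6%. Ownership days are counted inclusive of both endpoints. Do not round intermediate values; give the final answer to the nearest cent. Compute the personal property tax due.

€3,279.21

Days held (2013-03-27 to 2013-09-07): 165 out of 365
Tax = €279,000 × 2.6% × 165/365 = €3,279.2055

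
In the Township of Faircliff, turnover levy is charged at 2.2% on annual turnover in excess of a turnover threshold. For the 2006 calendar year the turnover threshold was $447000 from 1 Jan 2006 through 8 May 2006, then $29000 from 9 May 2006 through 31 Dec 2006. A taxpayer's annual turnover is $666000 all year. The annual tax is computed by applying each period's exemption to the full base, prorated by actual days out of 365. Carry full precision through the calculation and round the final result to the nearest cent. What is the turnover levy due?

1 Jan – 8 May 2006: 128 days, exemption $447000 → ($666000 − $447000) × 2.2% × 128/365 = $1689.6000
9 May – 31 Dec 2006: 237 days, exemption $29000 → ($666000 − $29000) × 2.2% × 237/365 = $9099.5014
Total = $10789.1014

$10789.10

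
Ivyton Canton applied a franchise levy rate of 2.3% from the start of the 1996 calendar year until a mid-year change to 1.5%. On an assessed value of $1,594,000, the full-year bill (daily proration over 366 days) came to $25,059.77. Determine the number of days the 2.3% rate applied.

Let d = days at the first rate; then 366 − d days at the second rate.
$1,594,000 × [2.3%·d + 1.5%·(366−d)] / 366 = $25,059.77
Solving gives d = 33, so the new rate took effect on February 3, 1996.

33 days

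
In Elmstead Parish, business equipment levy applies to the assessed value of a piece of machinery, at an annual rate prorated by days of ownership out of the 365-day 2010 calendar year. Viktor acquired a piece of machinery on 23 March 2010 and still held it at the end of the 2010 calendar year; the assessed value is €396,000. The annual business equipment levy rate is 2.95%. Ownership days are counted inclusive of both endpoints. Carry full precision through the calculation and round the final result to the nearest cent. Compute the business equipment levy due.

Days held (23 March – 31 December 2010): 284 out of 365
Tax = €396,000 × 2.95% × 284/365 = €9,089.5562

€9,089.56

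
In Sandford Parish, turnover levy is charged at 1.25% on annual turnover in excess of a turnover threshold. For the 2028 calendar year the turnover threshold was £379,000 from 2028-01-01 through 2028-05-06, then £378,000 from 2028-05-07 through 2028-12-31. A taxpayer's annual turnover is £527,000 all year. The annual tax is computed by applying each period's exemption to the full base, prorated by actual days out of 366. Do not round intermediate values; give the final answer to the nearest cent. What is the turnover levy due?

2028-01-01 to 2028-05-06: 127 days, exemption £379,000 → (£527,000 − £379,000) × 1.25% × 127/366 = £641.9399
2028-05-07 to 2028-12-31: 239 days, exemption £378,000 → (£527,000 − £378,000) × 1.25% × 239/366 = £1,216.2227
Total = £1,858.1626

£1,858.16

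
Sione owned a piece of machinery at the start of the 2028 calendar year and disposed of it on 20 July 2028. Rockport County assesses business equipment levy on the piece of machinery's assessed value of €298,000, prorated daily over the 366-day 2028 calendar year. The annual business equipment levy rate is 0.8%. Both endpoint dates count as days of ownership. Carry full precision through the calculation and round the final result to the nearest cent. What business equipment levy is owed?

Days held (1 January – 20 July 2028): 202 out of 366
Tax = €298,000 × 0.8% × 202/366 = €1,315.7596

€1,315.76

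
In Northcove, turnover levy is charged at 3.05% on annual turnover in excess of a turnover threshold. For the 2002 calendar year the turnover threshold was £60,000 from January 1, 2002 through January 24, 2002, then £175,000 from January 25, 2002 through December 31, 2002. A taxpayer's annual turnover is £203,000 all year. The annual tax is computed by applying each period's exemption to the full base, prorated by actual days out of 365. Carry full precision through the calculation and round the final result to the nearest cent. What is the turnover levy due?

£1,084.63

January 1 – January 24, 2002: 24 days, exemption £60,000 → (£203,000 − £60,000) × 3.05% × 24/365 = £286.7836
January 25 – December 31, 2002: 341 days, exemption £175,000 → (£203,000 − £175,000) × 3.05% × 341/365 = £797.8466
Total = £1,084.6301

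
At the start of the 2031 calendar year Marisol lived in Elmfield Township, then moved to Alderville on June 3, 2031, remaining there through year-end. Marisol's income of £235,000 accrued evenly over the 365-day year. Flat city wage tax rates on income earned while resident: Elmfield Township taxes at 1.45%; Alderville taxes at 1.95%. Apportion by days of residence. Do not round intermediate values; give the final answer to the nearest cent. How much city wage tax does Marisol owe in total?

£4,089.97

Elmfield Township, January 1 – June 2, 2031: 153 days → £235,000 × 1.45% × 153/365 = £1,428.3493
Alderville, June 3 – December 31, 2031: 212 days → £235,000 × 1.95% × 212/365 = £2,661.6164
Total = £4,089.9658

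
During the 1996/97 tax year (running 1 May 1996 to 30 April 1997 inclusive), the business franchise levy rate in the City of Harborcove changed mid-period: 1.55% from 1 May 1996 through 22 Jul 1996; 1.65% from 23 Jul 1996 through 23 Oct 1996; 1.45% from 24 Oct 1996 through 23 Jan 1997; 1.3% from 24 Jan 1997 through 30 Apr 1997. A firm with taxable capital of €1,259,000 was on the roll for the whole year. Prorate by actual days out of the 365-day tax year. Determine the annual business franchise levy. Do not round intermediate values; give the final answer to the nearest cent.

€18,681.49

1 May – 22 Jul 1996: 83 days at 1.55% → €1,259,000 × 1.55% × 83/365 = €4,437.5438
23 Jul – 23 Oct 1996: 93 days at 1.65% → €1,259,000 × 1.65% × 93/365 = €5,292.9740
24 Oct 1996 – 23 Jan 1997: 92 days at 1.45% → €1,259,000 × 1.45% × 92/365 = €4,601.3863
24 Jan – 30 Apr 1997: 97 days at 1.3% → €1,259,000 × 1.3% × 97/365 = €4,349.5863
Total = €18,681.4904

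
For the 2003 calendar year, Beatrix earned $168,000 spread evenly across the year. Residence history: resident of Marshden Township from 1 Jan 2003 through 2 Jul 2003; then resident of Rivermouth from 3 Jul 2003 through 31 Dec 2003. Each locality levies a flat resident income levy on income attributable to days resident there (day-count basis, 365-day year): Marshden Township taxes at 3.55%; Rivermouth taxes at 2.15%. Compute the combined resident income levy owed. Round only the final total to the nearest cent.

$4,791.22

Marshden Township, 1 Jan – 2 Jul 2003: 183 days → $168,000 × 3.55% × 183/365 = $2,990.1699
Rivermouth, 3 Jul – 31 Dec 2003: 182 days → $168,000 × 2.15% × 182/365 = $1,801.0521
Total = $4,791.2219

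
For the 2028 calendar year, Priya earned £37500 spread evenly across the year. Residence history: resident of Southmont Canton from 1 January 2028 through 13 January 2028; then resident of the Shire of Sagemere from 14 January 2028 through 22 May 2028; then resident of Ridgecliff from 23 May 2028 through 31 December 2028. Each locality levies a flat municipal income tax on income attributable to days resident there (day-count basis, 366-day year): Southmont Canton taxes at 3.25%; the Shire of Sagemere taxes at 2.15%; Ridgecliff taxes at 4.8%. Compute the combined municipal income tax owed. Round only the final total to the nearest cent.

Southmont Canton, 1 January – 13 January 2028: 13 days → £37500 × 3.25% × 13/366 = £43.2889
The Shire of Sagemere, 14 January – 22 May 2028: 130 days → £37500 × 2.15% × 130/366 = £286.3730
Ridgecliff, 23 May – 31 December 2028: 223 days → £37500 × 4.8% × 223/366 = £1096.7213
Total = £1426.3832

£1426.38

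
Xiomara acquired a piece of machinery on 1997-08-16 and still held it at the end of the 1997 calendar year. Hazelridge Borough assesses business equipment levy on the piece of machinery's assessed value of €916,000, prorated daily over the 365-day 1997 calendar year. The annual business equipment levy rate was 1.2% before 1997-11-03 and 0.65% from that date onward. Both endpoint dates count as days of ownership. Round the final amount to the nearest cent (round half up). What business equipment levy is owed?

1997-08-16 to 1997-11-02: 79 days at 1.2% → €916,000 × 1.2% × 79/365 = €2,379.0904
1997-11-03 to 1997-12-31: 59 days at 0.65% → €916,000 × 0.65% × 59/365 = €962.4274
Total = €3,341.5178

€3,341.52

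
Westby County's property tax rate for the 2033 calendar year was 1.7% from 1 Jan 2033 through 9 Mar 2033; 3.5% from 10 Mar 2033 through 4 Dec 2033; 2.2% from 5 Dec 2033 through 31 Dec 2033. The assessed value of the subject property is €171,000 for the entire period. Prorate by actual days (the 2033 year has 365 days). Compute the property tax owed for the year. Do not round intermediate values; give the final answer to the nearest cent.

1 Jan – 9 Mar 2033: 68 days at 1.7% → €171,000 × 1.7% × 68/365 = €541.5781
10 Mar – 4 Dec 2033: 270 days at 3.5% → €171,000 × 3.5% × 270/365 = €4,427.2603
5 Dec – 31 Dec 2033: 27 days at 2.2% → €171,000 × 2.2% × 27/365 = €278.2849
Total = €5,247.1233

€5,247.12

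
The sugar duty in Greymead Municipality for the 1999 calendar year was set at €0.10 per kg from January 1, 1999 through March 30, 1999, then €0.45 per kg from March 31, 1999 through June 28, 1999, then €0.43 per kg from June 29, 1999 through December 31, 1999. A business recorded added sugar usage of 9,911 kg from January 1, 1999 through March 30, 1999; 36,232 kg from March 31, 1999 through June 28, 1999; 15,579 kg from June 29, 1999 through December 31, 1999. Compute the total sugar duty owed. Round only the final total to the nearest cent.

€23994.47

January 1 – March 30, 1999: 9,911 kg at €0.10/kg → €991.10
March 31 – June 28, 1999: 36,232 kg at €0.45/kg → €16304.40
June 29 – December 31, 1999: 15,579 kg at €0.43/kg → €6698.97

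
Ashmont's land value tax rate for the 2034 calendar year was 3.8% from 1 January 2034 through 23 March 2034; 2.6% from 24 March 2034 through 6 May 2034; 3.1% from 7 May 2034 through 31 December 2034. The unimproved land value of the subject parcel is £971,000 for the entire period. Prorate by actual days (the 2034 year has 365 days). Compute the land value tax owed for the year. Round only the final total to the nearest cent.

1 January – 23 March 2034: 82 days at 3.8% → £971,000 × 3.8% × 82/365 = £8,289.4137
24 March – 6 May 2034: 44 days at 2.6% → £971,000 × 2.6% × 44/365 = £3,043.3534
7 May – 31 December 2034: 239 days at 3.1% → £971,000 × 3.1% × 239/365 = £19,709.9699
Total = £31,042.7370

£31,042.74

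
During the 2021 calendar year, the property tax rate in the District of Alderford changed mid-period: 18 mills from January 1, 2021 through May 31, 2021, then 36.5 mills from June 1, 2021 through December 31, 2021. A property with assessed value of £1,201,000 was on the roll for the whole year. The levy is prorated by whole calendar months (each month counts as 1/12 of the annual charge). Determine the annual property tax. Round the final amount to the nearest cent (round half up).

January 1 – May 31, 2021: 5 months at 18 mills → £1,201,000 × 1.8% × 5/12 = £9,007.5000
June 1 – December 31, 2021: 7 months at 36.5 mills → £1,201,000 × 3.65% × 7/12 = £25,571.2917
Total = £34,578.7917

£34,578.79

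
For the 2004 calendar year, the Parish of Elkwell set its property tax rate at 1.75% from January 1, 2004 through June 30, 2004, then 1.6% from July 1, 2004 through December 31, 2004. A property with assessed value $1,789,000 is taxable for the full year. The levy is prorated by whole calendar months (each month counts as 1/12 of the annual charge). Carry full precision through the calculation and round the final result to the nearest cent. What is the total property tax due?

January 1 – June 30, 2004: 6 months at 1.75% → $1,789,000 × 1.75% × 6/12 = $15,653.7500
July 1 – December 31, 2004: 6 months at 1.6% → $1,789,000 × 1.6% × 6/12 = $14,312.0000
Total = $29,965.7500

$29,965.75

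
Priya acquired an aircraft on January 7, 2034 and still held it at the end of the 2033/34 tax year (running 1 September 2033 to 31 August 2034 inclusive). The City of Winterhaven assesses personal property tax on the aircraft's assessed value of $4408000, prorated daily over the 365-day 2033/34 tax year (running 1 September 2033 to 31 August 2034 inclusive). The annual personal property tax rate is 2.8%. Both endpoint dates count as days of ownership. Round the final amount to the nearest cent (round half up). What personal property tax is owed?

Days held (January 7 – August 31, 2034): 237 out of 365
Tax = $4408000 × 2.8% × 237/365 = $80141.0630

$80141.06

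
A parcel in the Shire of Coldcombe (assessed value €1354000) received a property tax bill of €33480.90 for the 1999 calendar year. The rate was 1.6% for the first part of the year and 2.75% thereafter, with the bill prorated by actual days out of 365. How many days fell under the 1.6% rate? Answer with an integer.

Let d = days at the first rate; then 365 − d days at the second rate.
€1354000 × [1.6%·d + 2.75%·(365−d)] / 365 = €33480.90
Solving gives d = 88, so the new rate took effect on 30 Mar 1999.

88 days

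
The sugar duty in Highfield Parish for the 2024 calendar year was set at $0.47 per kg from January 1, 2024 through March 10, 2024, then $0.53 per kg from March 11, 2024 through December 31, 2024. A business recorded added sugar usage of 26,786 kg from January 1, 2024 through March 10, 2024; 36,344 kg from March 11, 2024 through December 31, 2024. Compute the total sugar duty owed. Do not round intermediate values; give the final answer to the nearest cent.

January 1 – March 10, 2024: 26,786 kg at $0.47/kg → $12,589.42
March 11 – December 31, 2024: 36,344 kg at $0.53/kg → $19,262.32

$31,851.74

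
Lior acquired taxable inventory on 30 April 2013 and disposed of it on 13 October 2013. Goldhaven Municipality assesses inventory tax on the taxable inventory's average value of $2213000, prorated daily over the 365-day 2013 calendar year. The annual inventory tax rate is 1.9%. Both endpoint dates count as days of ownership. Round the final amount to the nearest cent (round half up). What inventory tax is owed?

Days held (30 April – 13 October 2013): 167 out of 365
Tax = $2213000 × 1.9% × 167/365 = $19237.9425

$19237.94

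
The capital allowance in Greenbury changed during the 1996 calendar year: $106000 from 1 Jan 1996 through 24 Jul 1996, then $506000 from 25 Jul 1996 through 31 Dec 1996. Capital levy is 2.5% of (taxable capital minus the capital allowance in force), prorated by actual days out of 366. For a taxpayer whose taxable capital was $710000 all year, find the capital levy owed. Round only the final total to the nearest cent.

$10728.42

1 Jan – 24 Jul 1996: 206 days, exemption $106000 → ($710000 − $106000) × 2.5% × 206/366 = $8498.9071
25 Jul – 31 Dec 1996: 160 days, exemption $506000 → ($710000 − $506000) × 2.5% × 160/366 = $2229.5082
Total = $10728.4153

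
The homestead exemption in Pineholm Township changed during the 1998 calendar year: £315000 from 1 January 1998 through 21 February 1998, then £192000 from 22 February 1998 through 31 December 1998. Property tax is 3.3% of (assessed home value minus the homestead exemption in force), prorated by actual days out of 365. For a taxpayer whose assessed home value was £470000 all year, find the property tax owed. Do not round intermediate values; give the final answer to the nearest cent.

£8595.73

1 January – 21 February 1998: 52 days, exemption £315000 → (£470000 − £315000) × 3.3% × 52/365 = £728.7123
22 February – 31 December 1998: 313 days, exemption £192000 → (£470000 − £192000) × 3.3% × 313/365 = £7867.0192
Total = £8595.7315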